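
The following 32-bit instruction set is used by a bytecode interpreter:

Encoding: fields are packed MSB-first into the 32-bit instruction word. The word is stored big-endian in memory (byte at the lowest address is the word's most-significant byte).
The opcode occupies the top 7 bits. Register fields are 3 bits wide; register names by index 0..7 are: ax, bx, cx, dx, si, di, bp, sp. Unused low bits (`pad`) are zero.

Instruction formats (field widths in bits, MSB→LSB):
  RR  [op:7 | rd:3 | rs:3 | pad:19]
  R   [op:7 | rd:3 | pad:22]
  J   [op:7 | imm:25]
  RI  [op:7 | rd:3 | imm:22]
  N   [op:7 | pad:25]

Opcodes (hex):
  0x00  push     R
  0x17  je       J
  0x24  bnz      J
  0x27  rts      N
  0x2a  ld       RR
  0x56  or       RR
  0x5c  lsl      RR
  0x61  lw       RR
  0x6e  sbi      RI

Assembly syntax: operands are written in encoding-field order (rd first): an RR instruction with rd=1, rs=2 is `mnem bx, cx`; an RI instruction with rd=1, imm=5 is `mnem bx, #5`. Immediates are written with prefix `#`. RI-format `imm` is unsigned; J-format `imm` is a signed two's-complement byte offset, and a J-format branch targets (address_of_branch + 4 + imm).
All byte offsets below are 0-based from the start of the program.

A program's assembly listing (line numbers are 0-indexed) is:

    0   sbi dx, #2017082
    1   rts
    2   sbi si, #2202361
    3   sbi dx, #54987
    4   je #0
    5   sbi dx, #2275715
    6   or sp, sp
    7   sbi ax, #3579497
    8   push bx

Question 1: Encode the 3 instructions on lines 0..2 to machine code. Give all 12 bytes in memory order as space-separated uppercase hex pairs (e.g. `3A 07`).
0. sbi fields op=0x6e:7|rd=3:3|imm=2017082:22 → word dcdec73ah → dc de c7 3a
1. rts fields op=0x27:7|pad=0:25 → word 4e000000h → 4e 00 00 00
2. sbi fields op=0x6e:7|rd=4:3|imm=2202361:22 → word dd219af9h → dd 21 9a f9

DC DE C7 3A 4E 00 00 00 DD 21 9A F9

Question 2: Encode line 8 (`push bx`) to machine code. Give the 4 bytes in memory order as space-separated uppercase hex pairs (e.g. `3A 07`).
00 40 00 00

8. push fields op=0x0:7|rd=1:3|pad=0:22 → word 00400000h → 00 40 00 00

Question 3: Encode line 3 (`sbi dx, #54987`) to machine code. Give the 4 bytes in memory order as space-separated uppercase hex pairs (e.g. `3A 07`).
3. sbi fields op=0x6e:7|rd=3:3|imm=54987:22 → word dcc0d6cbh → dc c0 d6 cb

DC C0 D6 CB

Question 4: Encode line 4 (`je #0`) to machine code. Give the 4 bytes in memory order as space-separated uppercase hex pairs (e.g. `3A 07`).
line 4 (je): pack op=0x17:7|imm=0:25 = 0x2e000000; big→ 2e 00 00 00

2E 00 00 00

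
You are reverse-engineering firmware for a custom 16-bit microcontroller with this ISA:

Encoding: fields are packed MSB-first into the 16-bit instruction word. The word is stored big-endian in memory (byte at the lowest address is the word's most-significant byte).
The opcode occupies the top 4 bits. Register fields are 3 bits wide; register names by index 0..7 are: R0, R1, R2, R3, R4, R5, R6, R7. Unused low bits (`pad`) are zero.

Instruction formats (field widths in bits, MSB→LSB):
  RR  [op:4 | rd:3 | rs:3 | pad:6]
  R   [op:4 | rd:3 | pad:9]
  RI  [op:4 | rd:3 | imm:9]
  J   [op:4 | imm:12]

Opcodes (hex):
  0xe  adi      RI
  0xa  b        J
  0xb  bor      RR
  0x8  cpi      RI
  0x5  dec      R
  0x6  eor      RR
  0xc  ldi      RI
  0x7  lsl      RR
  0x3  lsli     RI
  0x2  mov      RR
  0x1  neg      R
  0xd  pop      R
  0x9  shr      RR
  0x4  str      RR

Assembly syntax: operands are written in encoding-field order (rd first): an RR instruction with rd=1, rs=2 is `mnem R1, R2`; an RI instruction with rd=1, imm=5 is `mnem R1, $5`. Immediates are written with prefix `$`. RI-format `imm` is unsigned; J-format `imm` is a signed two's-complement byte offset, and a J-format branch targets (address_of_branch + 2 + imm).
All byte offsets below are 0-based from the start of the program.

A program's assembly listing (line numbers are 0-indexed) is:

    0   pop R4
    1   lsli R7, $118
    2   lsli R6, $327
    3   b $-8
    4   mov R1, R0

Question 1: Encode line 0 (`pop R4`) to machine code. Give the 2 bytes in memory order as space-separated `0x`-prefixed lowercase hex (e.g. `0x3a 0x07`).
L0: pop op=0xd:4|rd=4:3|pad=0:9 ⇒ 0xd800 ⇒ big d8 00

0xd8 0x00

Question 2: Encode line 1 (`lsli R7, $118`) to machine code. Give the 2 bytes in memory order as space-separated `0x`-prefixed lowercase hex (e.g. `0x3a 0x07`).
0x3e 0x76

L1: lsli op=0x3:4|rd=7:3|imm=118:9 ⇒ 0x3e76 ⇒ big 3e 76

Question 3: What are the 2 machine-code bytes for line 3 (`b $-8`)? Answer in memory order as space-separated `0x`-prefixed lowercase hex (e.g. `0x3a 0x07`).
3. b fields op=0xa:4|imm=-8:12 → word aff8h → af f8

0xaf 0xf8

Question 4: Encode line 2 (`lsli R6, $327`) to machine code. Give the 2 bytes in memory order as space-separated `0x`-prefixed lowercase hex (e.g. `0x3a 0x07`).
2. lsli fields op=0x3:4|rd=6:3|imm=327:9 → word 3d47h → 3d 47

0x3d 0x47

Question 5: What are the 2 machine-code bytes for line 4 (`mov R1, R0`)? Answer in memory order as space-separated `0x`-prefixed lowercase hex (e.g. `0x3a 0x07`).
4. mov fields op=0x2:4|rd=1:3|rs=0:3|pad=0:6 → word 2200h → 22 00

0x22 0x00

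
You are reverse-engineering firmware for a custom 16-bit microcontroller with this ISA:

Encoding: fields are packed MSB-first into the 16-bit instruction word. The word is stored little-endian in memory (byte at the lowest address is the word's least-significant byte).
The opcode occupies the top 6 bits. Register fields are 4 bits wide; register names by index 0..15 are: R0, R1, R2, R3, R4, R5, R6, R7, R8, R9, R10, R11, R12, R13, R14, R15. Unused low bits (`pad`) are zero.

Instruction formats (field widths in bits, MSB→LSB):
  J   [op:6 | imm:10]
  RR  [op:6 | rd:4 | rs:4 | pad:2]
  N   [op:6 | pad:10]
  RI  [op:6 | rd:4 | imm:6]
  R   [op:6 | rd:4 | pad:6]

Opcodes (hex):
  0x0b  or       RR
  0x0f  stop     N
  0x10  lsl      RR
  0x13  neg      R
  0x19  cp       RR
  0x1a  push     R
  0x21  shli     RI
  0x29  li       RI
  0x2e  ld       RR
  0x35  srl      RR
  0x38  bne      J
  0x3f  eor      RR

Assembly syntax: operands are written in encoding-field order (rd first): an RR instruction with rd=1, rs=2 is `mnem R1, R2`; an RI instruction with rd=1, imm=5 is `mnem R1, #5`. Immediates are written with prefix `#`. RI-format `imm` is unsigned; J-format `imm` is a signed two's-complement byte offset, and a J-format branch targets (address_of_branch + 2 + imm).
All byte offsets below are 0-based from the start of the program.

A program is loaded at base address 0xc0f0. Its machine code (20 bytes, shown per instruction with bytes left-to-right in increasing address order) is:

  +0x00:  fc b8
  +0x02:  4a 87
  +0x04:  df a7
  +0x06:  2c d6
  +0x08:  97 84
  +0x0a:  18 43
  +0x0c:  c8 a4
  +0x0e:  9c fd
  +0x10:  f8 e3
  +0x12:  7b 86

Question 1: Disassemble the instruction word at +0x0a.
lsl R12, R6

[0a] 18 43 → 0x4318
  top 6b → 0x10 → lsl [RR]
  [9:6] rd=12 = R12
  [5:2] rs=6 = R6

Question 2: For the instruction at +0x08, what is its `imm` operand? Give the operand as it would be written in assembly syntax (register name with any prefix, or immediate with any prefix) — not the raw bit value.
#23

+0x08: 97 84 ⇒ word 0x8497 (little)
  op=0x8497>>10=0x21 ⇒ shli (RI)
  [9:6] rd=2 = R2
  [5:0] imm=23 = #23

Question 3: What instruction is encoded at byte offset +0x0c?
li R3, #8

[0c] c8 a4 → 0xa4c8
  top 6b → 0x29 → li [RI]
  [9:6] rd=3 = R3
  [5:0] imm=8 = #8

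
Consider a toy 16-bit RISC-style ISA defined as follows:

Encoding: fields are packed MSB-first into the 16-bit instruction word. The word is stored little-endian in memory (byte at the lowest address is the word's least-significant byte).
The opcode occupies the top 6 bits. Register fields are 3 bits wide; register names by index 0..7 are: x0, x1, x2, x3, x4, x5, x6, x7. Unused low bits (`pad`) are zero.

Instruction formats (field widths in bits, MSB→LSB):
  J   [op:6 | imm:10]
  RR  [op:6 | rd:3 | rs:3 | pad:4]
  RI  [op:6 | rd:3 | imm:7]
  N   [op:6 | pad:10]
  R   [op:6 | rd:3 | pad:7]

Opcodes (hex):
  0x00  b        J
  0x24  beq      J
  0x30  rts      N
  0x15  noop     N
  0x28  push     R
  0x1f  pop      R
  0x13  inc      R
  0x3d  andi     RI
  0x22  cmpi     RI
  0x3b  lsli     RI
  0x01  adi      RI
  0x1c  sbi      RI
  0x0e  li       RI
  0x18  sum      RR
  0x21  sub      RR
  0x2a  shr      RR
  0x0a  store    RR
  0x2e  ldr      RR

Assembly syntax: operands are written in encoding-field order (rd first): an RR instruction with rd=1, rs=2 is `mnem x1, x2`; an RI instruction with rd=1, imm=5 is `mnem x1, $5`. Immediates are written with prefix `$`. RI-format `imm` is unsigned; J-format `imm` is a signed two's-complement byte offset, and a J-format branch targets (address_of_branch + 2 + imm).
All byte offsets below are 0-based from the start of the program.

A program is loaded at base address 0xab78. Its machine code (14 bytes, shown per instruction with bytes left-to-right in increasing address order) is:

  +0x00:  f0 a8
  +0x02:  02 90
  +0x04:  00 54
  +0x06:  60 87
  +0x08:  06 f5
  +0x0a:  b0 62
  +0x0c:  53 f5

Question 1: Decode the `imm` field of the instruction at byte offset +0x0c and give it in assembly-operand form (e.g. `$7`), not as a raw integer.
[0c] 53 f5 → 0xf553
  op=0xf553>>10=0x3d ⇒ andi (RI)
  rd@[9:7]=0x2 ⇒ x2
  imm@[6:0]=0x53 ⇒ $83

$83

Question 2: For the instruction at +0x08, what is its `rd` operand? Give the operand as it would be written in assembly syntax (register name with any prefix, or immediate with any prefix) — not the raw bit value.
+0x08: 06 f5 ⇒ word 0xf506 (little)
  top 6b → 0x3d → andi [RI]
  rd: (w>>7)&0x7=0x2 → x2
  imm: (w>>0)&0x7f=0x6 → $6

x2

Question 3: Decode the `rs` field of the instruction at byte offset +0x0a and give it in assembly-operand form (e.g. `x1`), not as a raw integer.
x3

@+0a  little-endian(b0 62) = 0x62b0
  op=0x62b0>>10=0x18 ⇒ sum (RR)
  rd: (w>>7)&0x7=0x5 → x5
  rs: (w>>4)&0x7=0x3 → x3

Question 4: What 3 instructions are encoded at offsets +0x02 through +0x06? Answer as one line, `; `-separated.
+0x02: 02 90 ⇒ word 0x9002 (little)
  top 6b → 0x24 → beq [J]
  imm@[9:0]=0x2 ⇒ $2
+0x04: 00 54 ⇒ word 0x5400 (little)
  top 6b → 0x15 → noop [N]
+0x06: 60 87 ⇒ word 0x8760 (little)
  top 6b → 0x21 → sub [RR]
  rd@[9:7]=0x6 ⇒ x6
  rs@[6:4]=0x6 ⇒ x6

beq $2; noop; sub x6, x6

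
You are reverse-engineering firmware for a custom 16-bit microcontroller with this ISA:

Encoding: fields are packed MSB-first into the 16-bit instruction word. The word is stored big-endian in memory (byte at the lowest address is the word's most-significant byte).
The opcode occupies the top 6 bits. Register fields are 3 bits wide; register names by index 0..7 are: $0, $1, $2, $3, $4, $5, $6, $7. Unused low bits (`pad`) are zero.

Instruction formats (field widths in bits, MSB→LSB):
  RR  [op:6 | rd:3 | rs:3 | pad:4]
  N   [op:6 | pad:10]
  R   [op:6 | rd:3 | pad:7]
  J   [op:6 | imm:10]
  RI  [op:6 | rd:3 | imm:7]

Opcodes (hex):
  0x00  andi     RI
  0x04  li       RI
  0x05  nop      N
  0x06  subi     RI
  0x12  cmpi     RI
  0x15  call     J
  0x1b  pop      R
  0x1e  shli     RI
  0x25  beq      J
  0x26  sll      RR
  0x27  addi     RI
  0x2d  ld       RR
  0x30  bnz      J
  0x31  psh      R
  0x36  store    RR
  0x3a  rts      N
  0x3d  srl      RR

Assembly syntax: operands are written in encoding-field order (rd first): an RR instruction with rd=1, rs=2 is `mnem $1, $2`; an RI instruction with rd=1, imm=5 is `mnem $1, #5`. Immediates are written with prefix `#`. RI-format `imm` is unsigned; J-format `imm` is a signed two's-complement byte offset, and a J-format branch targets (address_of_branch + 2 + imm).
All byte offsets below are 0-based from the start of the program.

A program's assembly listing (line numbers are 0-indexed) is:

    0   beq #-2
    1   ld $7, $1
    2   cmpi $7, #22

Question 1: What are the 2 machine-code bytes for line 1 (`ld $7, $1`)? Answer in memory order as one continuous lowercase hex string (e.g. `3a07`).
line 1 (ld): pack op=0x2d:6|rd=7:3|rs=1:3|pad=0:4 = 0xb790; big→ b7 90

b790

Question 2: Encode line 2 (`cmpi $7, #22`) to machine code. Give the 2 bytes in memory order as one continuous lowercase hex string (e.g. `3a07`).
line 2 (cmpi): pack op=0x12:6|rd=7:3|imm=22:7 = 0x4b96; big→ 4b 96

4b96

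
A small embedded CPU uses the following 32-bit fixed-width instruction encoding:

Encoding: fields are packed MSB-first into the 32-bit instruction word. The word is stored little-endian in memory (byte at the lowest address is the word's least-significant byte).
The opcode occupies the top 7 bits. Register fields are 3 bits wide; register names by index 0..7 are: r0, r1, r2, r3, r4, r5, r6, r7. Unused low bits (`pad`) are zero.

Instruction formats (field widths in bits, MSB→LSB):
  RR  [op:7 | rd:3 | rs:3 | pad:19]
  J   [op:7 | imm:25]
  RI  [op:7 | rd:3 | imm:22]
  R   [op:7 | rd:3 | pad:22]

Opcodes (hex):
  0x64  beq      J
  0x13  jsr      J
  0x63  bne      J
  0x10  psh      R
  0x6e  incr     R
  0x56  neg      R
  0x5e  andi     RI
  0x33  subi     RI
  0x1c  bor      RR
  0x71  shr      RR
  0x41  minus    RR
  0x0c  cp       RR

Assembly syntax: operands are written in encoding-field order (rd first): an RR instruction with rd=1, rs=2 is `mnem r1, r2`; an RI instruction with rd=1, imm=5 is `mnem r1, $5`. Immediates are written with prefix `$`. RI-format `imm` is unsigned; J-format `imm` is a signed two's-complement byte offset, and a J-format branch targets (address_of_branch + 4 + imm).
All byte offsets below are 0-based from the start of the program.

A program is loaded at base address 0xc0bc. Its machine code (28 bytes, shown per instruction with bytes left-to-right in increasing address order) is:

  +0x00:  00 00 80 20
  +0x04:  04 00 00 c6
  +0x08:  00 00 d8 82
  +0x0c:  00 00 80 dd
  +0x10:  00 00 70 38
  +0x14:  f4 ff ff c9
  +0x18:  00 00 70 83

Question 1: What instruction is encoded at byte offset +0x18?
minus r5, r6

+0x18: 00 00 70 83 ⇒ word 0x83700000 (little)
  top 7b → 0x41 → minus [RR]
  rd@[24:22]=0x5 ⇒ r5
  rs@[21:19]=0x6 ⇒ r6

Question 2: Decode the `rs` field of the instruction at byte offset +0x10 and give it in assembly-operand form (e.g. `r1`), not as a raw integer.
r6

+0x10: 00 00 70 38 ⇒ word 0x38700000 (little)
  op=0x38700000>>25=0x1c ⇒ bor (RR)
  rd: (w>>22)&0x7=0x1 → r1
  rs: (w>>19)&0x7=0x6 → r6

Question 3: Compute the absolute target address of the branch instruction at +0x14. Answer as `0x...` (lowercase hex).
@+14  little-endian(f4 ff ff c9) = 0xc9fffff4
  opcode bits[31:25]=0x64: beq/J
  imm: (w>>0)&0x1ffffff=0x1fffff4 (s25→-12) → $-12
  target = base 0xc0bc + off 0x14 + 4 + imm -12 = 0xc0c8

0xc0c8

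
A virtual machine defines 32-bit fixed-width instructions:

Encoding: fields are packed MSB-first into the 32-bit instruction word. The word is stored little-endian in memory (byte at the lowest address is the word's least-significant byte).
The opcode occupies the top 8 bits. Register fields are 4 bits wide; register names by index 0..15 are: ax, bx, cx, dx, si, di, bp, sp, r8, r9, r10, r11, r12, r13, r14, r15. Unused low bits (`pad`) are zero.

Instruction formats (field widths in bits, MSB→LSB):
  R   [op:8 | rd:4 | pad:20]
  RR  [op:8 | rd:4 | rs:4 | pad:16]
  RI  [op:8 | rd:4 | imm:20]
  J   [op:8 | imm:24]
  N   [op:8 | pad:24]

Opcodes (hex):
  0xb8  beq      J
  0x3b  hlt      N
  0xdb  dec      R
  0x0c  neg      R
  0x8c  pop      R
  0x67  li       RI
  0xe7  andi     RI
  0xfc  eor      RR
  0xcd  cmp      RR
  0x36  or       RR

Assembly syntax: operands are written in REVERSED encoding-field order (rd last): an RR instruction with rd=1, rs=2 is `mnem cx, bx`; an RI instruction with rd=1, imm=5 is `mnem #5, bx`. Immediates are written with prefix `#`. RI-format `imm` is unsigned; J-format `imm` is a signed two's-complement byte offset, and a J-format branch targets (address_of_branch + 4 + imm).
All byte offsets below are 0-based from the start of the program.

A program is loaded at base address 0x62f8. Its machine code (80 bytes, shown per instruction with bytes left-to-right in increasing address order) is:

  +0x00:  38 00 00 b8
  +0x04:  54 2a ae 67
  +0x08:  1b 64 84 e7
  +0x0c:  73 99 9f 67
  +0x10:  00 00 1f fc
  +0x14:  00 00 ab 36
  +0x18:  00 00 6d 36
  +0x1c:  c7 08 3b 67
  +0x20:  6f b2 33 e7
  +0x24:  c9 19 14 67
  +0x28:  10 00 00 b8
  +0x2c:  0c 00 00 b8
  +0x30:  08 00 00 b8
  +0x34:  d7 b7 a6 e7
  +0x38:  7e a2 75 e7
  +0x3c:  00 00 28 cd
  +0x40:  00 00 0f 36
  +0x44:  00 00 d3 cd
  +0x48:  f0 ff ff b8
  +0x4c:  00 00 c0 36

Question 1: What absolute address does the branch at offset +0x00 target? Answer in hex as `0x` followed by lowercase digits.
0x6334

[00] 38 00 00 b8 → 0xb8000038
  opcode bits[31:24]=0xb8: beq/J
  [23:0] imm=56 = #56
  target = base 0x62f8 + off 0x00 + 4 + imm 56 = 0x6334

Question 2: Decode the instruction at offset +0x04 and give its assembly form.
li #928340, r10

off 0x04: read 54 2a ae 67 as little → 0x67ae2a54
  top 8b → 0x67 → li [RI]
  [23:20] rd=10 = r10
  [19:0] imm=928340 = #928340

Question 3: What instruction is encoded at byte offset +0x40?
off 0x40: read 00 00 0f 36 as little → 0x360f0000
  top 8b → 0x36 → or [RR]
  rd@[23:20]=0x0 ⇒ ax
  rs@[19:16]=0xf ⇒ r15

or r15, ax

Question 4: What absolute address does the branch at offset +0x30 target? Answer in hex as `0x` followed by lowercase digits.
[30] 08 00 00 b8 → 0xb8000008
  opcode bits[31:24]=0xb8: beq/J
  imm: (w>>0)&0xffffff=0x8 → #8
  target = base 0x62f8 + off 0x30 + 4 + imm 8 = 0x6334

0x6334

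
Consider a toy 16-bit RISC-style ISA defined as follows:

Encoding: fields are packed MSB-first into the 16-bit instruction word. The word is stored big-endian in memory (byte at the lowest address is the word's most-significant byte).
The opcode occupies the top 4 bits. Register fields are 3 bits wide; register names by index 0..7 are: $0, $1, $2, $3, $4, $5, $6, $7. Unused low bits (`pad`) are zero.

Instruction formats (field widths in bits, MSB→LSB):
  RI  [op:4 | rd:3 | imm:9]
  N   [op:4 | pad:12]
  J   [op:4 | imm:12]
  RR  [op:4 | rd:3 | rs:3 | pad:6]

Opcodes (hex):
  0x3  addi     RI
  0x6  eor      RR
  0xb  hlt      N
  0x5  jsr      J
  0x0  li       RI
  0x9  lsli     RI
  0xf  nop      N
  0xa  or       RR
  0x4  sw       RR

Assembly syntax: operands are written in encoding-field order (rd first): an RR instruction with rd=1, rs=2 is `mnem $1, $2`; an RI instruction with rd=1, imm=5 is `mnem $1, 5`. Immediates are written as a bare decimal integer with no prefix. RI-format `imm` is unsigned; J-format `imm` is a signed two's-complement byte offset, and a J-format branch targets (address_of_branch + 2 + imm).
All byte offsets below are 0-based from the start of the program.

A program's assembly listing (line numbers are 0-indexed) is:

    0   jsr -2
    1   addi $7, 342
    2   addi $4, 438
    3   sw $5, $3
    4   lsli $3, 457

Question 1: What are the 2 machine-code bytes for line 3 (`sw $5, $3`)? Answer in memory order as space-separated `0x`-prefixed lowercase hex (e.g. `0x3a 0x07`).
0x4a 0xc0

3. sw fields op=0x4:4|rd=5:3|rs=3:3|pad=0:6 → word 4ac0h → 4a c0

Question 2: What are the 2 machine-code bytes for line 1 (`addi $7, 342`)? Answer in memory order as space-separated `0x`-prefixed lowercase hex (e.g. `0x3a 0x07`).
1. addi fields op=0x3:4|rd=7:3|imm=342:9 → word 3f56h → 3f 56

0x3f 0x56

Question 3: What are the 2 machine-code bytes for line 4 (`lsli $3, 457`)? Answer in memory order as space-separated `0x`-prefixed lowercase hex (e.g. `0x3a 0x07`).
0x97 0xc9

L4: lsli op=0x9:4|rd=3:3|imm=457:9 ⇒ 0x97c9 ⇒ big 97 c9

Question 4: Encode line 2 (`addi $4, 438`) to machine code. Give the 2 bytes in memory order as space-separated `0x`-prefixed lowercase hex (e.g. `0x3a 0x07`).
L2: addi op=0x3:4|rd=4:3|imm=438:9 ⇒ 0x39b6 ⇒ big 39 b6

0x39 0xb6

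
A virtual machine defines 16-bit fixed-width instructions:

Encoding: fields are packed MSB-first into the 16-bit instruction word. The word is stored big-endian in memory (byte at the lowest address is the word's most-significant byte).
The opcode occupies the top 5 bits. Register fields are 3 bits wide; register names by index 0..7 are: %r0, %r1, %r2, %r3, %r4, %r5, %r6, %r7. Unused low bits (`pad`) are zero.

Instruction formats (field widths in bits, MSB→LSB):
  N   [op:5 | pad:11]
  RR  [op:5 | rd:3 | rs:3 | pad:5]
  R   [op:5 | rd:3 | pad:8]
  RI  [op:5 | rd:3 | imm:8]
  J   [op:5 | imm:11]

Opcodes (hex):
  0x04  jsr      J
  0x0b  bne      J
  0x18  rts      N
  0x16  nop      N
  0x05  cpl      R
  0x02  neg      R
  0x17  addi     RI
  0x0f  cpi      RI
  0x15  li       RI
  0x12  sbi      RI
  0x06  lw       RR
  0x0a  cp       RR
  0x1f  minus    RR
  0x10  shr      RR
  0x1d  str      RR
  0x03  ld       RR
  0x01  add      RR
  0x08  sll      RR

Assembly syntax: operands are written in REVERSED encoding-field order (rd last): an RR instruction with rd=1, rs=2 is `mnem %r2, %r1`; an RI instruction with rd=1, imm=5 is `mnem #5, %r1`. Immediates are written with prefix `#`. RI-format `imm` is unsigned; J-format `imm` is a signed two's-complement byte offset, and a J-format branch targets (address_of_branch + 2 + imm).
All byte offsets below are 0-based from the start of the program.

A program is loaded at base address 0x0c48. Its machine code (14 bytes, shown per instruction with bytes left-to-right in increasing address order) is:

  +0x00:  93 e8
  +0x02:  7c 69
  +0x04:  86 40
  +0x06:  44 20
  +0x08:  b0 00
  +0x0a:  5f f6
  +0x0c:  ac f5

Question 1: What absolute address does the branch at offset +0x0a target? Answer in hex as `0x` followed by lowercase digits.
+0x0a: 5f f6 ⇒ word 0x5ff6 (big)
  opcode bits[15:11]=0xb: bne/J
  imm: (w>>0)&0x7ff=0x7f6 (s11→-10) → #-10
  target = base 0x0c48 + off 0x0a + 2 + imm -10 = 0x0c4a

0x0c4a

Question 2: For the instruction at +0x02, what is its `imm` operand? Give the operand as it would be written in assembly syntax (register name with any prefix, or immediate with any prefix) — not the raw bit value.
@+02  big-endian(7c 69) = 0x7c69
  op=0x7c69>>11=0xf ⇒ cpi (RI)
  rd: (w>>8)&0x7=0x4 → %r4
  imm: (w>>0)&0xff=0x69 → #105

#105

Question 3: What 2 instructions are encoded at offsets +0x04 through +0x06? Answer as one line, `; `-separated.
[04] 86 40 → 0x8640
  opcode bits[15:11]=0x10: shr/RR
  rd: (w>>8)&0x7=0x6 → %r6
  rs: (w>>5)&0x7=0x2 → %r2
[06] 44 20 → 0x4420
  opcode bits[15:11]=0x8: sll/RR
  rd: (w>>8)&0x7=0x4 → %r4
  rs: (w>>5)&0x7=0x1 → %r1

shr %r2, %r6; sll %r1, %r4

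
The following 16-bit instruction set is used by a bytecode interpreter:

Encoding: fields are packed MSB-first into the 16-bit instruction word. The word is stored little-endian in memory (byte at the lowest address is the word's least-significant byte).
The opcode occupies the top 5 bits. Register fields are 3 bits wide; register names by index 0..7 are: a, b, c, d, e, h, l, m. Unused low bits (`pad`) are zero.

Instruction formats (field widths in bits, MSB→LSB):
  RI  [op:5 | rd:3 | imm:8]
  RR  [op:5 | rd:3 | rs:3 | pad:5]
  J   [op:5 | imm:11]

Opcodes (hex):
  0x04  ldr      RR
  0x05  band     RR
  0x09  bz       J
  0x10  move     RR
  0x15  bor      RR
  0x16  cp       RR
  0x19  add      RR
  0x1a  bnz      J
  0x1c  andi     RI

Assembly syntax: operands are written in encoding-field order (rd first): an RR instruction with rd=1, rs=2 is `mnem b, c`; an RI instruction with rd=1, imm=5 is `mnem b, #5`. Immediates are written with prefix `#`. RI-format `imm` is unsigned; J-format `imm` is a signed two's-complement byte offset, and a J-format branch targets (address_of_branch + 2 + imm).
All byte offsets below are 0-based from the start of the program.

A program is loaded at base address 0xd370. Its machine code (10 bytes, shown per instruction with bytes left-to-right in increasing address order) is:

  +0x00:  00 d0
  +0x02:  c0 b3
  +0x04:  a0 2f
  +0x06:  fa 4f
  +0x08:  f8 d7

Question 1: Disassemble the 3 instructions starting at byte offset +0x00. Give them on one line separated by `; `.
bnz #0; cp d, l; band m, h

+0x00: 00 d0 ⇒ word 0xd000 (little)
  opcode bits[15:11]=0x1a: bnz/J
  imm: (w>>0)&0x7ff=0x0 → #0
+0x02: c0 b3 ⇒ word 0xb3c0 (little)
  opcode bits[15:11]=0x16: cp/RR
  rd: (w>>8)&0x7=0x3 → d
  rs: (w>>5)&0x7=0x6 → l
+0x04: a0 2f ⇒ word 0x2fa0 (little)
  opcode bits[15:11]=0x5: band/RR
  rd: (w>>8)&0x7=0x7 → m
  rs: (w>>5)&0x7=0x5 → h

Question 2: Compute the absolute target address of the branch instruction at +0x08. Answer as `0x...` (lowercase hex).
0xd372

@+08  little-endian(f8 d7) = 0xd7f8
  top 5b → 0x1a → bnz [J]
  imm: (w>>0)&0x7ff=0x7f8 (s11→-8) → #-8
  target = base 0xd370 + off 0x08 + 2 + imm -8 = 0xd372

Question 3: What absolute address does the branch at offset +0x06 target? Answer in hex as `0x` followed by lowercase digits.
off 0x06: read fa 4f as little → 0x4ffa
  top 5b → 0x9 → bz [J]
  [10:0] imm=2042 (s11→-6) = #-6
  target = base 0xd370 + off 0x06 + 2 + imm -6 = 0xd372

0xd372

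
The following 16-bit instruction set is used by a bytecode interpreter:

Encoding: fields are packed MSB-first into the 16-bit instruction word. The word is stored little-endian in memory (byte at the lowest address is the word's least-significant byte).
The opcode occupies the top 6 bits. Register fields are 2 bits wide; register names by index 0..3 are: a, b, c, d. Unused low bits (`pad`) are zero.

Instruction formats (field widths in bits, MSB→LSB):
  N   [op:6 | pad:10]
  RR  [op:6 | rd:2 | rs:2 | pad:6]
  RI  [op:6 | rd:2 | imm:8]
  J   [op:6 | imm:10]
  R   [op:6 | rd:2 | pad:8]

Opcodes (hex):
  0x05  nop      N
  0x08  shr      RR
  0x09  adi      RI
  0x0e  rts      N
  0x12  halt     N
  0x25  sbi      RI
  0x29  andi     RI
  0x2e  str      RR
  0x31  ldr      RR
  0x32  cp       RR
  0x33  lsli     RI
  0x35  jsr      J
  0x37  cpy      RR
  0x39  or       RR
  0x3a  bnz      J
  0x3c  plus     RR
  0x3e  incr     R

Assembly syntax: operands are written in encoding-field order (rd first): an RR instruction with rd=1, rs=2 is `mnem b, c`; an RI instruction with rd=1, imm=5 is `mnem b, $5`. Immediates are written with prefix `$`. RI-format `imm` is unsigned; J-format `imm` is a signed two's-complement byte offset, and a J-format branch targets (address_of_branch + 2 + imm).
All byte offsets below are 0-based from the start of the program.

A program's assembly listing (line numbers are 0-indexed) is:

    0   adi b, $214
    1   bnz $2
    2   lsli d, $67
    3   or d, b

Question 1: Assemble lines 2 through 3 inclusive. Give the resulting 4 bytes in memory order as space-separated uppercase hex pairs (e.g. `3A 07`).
L2: lsli op=0x33:6|rd=3:2|imm=67:8 ⇒ 0xcf43 ⇒ little 43 cf
L3: or op=0x39:6|rd=3:2|rs=1:2|pad=0:6 ⇒ 0xe740 ⇒ little 40 e7

43 CF 40 E7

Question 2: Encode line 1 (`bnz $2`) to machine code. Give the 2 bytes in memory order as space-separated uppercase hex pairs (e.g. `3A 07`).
02 E8

L1: bnz op=0x3a:6|imm=2:10 ⇒ 0xe802 ⇒ little 02 e8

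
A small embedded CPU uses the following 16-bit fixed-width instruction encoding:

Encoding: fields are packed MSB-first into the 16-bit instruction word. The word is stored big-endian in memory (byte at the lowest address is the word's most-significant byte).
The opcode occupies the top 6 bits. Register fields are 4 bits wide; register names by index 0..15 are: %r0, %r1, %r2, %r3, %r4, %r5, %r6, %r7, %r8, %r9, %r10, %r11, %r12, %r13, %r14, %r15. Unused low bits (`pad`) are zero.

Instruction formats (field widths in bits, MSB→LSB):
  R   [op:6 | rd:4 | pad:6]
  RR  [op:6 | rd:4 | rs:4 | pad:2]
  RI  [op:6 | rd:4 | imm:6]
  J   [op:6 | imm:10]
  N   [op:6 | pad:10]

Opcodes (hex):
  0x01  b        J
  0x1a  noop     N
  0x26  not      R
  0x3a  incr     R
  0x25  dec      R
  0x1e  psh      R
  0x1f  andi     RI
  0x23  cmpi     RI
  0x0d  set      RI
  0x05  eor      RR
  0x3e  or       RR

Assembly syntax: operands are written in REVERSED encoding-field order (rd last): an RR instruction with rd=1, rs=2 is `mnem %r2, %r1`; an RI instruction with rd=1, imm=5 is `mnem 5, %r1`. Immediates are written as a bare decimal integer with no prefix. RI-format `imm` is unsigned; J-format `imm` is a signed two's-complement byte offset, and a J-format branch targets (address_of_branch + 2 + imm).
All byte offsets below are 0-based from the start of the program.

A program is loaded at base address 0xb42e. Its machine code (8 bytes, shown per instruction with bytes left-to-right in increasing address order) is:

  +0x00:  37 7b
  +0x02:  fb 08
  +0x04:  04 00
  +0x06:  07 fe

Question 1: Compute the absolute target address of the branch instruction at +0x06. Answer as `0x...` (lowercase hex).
off 0x06: read 07 fe as big → 0x07fe
  opcode bits[15:10]=0x1: b/J
  imm@[9:0]=0x3fe (s10→-2) ⇒ -2
  target = base 0xb42e + off 0x06 + 2 + imm -2 = 0xb434

0xb434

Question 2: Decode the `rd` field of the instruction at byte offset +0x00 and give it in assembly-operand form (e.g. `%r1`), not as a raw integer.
%r13

@+00  big-endian(37 7b) = 0x377b
  op=0x377b>>10=0xd ⇒ set (RI)
  rd@[9:6]=0xd ⇒ %r13
  imm@[5:0]=0x3b ⇒ 59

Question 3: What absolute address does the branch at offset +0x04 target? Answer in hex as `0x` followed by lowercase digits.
[04] 04 00 → 0x0400
  opcode bits[15:10]=0x1: b/J
  imm@[9:0]=0x0 ⇒ 0
  target = base 0xb42e + off 0x04 + 2 + imm 0 = 0xb434

0xb434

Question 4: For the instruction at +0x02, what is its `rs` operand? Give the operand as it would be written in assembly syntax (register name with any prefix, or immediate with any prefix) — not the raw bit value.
%r2

@+02  big-endian(fb 08) = 0xfb08
  top 6b → 0x3e → or [RR]
  rd: (w>>6)&0xf=0xc → %r12
  rs: (w>>2)&0xf=0x2 → %r2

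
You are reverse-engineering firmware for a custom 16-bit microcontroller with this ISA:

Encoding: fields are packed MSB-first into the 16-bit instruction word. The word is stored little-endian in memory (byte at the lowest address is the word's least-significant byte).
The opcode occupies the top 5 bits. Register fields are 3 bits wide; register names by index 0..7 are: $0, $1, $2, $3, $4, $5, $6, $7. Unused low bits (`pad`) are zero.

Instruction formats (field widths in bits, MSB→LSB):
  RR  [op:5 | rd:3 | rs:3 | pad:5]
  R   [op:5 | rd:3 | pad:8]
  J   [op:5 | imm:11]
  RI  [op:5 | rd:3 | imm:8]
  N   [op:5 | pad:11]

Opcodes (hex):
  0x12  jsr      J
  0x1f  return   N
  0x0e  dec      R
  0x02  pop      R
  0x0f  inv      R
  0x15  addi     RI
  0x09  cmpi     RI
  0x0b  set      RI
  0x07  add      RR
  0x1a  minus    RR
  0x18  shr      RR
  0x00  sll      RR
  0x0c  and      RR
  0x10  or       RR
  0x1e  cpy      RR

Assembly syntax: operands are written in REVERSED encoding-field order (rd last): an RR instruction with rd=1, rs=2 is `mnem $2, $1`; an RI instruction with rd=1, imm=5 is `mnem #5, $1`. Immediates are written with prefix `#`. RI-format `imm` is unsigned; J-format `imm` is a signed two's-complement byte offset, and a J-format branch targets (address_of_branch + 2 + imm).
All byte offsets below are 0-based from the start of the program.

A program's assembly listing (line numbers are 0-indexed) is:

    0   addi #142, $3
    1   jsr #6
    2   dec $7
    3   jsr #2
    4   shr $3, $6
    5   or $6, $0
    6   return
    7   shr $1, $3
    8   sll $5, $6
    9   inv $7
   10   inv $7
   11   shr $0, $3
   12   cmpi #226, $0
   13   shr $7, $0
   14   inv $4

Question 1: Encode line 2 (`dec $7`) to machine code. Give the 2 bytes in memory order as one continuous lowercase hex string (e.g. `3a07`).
2. dec fields op=0xe:5|rd=7:3|pad=0:8 → word 7700h → 00 77

0077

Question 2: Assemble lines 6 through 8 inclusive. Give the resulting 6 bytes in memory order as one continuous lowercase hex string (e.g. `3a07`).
00f820c3a006

L6: return op=0x1f:5|pad=0:11 ⇒ 0xf800 ⇒ little 00 f8
L7: shr op=0x18:5|rd=3:3|rs=1:3|pad=0:5 ⇒ 0xc320 ⇒ little 20 c3
L8: sll op=0x0:5|rd=6:3|rs=5:3|pad=0:5 ⇒ 0x06a0 ⇒ little a0 06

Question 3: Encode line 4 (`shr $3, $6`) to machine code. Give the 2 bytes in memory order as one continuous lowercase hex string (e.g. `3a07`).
line 4 (shr): pack op=0x18:5|rd=6:3|rs=3:3|pad=0:5 = 0xc660; little→ 60 c6

60c6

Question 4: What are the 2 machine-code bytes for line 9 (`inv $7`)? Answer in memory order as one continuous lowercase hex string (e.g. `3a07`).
007f

line 9 (inv): pack op=0xf:5|rd=7:3|pad=0:8 = 0x7f00; little→ 00 7f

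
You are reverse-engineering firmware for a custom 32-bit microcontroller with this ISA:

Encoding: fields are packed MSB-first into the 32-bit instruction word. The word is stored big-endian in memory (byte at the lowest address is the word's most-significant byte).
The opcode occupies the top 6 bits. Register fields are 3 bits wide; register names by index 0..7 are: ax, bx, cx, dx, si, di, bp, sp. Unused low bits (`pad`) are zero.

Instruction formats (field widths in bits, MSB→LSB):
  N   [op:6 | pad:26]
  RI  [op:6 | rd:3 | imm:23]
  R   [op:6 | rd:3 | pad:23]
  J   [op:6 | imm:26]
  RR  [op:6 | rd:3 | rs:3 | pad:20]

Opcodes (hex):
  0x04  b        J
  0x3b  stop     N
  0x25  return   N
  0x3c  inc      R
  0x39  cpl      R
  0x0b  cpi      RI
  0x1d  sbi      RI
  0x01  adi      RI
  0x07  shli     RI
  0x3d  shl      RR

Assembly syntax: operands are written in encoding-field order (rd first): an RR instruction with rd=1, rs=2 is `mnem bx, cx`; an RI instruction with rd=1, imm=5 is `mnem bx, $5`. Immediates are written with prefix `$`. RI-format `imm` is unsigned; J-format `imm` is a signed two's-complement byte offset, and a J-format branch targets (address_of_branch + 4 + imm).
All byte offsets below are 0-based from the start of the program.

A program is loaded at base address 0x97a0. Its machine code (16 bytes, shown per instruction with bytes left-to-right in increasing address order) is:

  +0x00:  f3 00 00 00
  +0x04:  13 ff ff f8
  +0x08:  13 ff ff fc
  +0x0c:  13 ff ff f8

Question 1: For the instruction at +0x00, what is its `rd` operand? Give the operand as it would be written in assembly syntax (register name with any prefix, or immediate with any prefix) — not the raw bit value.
@+00  big-endian(f3 00 00 00) = 0xf3000000
  top 6b → 0x3c → inc [R]
  [25:23] rd=6 = bp

bp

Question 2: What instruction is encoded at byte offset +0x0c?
@+0c  big-endian(13 ff ff f8) = 0x13fffff8
  top 6b → 0x4 → b [J]
  [25:0] imm=67108856 (s26→-8) = $-8

b $-8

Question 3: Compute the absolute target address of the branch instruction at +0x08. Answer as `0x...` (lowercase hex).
off 0x08: read 13 ff ff fc as big → 0x13fffffc
  opcode bits[31:26]=0x4: b/J
  imm: (w>>0)&0x3ffffff=0x3fffffc (s26→-4) → $-4
  target = base 0x97a0 + off 0x08 + 4 + imm -4 = 0x97a8

0x97a8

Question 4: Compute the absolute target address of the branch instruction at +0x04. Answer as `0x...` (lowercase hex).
0x97a0

off 0x04: read 13 ff ff f8 as big → 0x13fffff8
  opcode bits[31:26]=0x4: b/J
  imm: (w>>0)&0x3ffffff=0x3fffff8 (s26→-8) → $-8
  target = base 0x97a0 + off 0x04 + 4 + imm -8 = 0x97a0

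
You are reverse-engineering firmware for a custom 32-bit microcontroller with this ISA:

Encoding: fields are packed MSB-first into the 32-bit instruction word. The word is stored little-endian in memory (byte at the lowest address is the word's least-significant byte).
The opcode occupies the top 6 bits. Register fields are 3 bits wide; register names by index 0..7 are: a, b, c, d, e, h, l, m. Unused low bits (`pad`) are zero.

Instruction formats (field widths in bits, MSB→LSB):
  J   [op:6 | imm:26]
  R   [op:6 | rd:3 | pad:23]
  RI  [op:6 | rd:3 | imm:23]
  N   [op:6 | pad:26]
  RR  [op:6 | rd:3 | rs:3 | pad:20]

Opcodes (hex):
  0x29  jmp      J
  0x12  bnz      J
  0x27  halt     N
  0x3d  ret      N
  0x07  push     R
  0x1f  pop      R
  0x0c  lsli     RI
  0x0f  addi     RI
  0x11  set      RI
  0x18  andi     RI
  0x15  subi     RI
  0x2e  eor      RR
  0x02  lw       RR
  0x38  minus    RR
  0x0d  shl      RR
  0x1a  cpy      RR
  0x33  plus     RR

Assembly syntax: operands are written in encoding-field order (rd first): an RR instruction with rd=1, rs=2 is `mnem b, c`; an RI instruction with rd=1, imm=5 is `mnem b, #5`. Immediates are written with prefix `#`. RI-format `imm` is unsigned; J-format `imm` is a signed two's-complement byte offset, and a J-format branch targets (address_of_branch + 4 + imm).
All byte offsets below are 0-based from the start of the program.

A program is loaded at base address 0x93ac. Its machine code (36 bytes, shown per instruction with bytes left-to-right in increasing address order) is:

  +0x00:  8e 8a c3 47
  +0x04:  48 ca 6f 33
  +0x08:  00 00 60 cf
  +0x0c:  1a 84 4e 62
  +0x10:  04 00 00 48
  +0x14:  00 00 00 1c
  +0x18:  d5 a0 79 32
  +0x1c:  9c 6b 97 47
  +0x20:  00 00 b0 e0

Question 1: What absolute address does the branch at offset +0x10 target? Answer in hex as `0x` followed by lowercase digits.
@+10  little-endian(04 00 00 48) = 0x48000004
  op=0x48000004>>26=0x12 ⇒ bnz (J)
  [25:0] imm=4 = #4
  target = base 0x93ac + off 0x10 + 4 + imm 4 = 0x93c4

0x93c4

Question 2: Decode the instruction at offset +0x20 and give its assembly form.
minus b, d

+0x20: 00 00 b0 e0 ⇒ word 0xe0b00000 (little)
  top 6b → 0x38 → minus [RR]
  rd: (w>>23)&0x7=0x1 → b
  rs: (w>>20)&0x7=0x3 → d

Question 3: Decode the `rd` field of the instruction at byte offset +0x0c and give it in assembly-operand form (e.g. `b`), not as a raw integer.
off 0x0c: read 1a 84 4e 62 as little → 0x624e841a
  opcode bits[31:26]=0x18: andi/RI
  [25:23] rd=4 = e
  [22:0] imm=5145626 = #5145626

e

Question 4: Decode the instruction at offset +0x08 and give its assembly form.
+0x08: 00 00 60 cf ⇒ word 0xcf600000 (little)
  top 6b → 0x33 → plus [RR]
  rd@[25:23]=0x6 ⇒ l
  rs@[22:20]=0x6 ⇒ l

plus l, l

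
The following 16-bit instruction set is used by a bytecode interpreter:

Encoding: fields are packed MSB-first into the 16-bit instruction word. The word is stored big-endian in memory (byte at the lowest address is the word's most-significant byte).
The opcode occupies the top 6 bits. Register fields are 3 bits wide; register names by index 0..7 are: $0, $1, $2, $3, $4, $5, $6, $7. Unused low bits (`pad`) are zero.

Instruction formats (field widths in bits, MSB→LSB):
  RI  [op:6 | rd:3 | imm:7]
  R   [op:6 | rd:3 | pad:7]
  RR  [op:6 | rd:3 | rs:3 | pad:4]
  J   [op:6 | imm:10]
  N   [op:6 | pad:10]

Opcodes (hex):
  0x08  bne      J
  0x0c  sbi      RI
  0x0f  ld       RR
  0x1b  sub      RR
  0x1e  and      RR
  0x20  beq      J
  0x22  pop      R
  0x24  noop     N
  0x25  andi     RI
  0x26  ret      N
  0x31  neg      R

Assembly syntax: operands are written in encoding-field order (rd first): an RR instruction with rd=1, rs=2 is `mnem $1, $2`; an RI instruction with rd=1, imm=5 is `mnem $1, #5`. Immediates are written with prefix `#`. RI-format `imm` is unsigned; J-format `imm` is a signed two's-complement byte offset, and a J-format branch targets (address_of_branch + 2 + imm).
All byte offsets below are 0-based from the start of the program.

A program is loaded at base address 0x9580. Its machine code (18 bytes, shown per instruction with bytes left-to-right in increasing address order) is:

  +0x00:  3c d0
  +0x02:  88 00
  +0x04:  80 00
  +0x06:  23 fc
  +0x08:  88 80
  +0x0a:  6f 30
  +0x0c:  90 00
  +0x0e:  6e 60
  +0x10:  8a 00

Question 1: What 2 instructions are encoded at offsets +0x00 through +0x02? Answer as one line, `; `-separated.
ld $1, $5; pop $0

+0x00: 3c d0 ⇒ word 0x3cd0 (big)
  top 6b → 0xf → ld [RR]
  [9:7] rd=1 = $1
  [6:4] rs=5 = $5
+0x02: 88 00 ⇒ word 0x8800 (big)
  top 6b → 0x22 → pop [R]
  [9:7] rd=0 = $0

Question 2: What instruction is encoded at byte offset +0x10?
off 0x10: read 8a 00 as big → 0x8a00
  top 6b → 0x22 → pop [R]
  rd: (w>>7)&0x7=0x4 → $4

pop $4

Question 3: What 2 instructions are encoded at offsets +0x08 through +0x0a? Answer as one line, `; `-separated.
+0x08: 88 80 ⇒ word 0x8880 (big)
  opcode bits[15:10]=0x22: pop/R
  [9:7] rd=1 = $1
+0x0a: 6f 30 ⇒ word 0x6f30 (big)
  opcode bits[15:10]=0x1b: sub/RR
  [9:7] rd=6 = $6
  [6:4] rs=3 = $3

pop $1; sub $6, $3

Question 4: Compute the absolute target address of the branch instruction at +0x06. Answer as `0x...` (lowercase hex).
0x9584

off 0x06: read 23 fc as big → 0x23fc
  op=0x23fc>>10=0x8 ⇒ bne (J)
  imm: (w>>0)&0x3ff=0x3fc (s10→-4) → #-4
  target = base 0x9580 + off 0x06 + 2 + imm -4 = 0x9584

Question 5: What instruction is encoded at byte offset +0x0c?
[0c] 90 00 → 0x9000
  top 6b → 0x24 → noop [N]

noop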